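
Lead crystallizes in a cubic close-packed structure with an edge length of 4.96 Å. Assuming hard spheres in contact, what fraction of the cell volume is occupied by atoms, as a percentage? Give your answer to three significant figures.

74.0%

In an FCC lattice atoms touch along the face diagonal, so √2·a = 4r, so r = 0.3536a = 1.754 Å.
Packing fraction = Z·(4/3)πr³ / a³ = 4 × (4/3)π × (1.754)³ / (4.96)³ = 0.7405 = 74.0%.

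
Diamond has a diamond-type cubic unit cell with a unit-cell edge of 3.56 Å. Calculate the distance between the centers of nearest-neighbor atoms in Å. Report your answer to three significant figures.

1.54 Å

In a diamond cubic structure, nearest neighbors lie along the body diagonal with √3·a = 8r; the nearest-neighbor distance equals 2r = 0.4330·a.
d = 0.4330 × 3.56 = 1.54 Å.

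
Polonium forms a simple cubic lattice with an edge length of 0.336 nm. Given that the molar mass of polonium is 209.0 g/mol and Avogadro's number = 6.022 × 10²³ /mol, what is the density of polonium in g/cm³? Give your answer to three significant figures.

9.15 g/cm³

A simple cubic unit cell contains Z = 1 atom.
Cell volume: a³ = (0.336 nm)³ = (3.360 × 10^-8 cm)³ = 3.793 × 10^-23 cm³.
ρ = Z·M/(N_A·a³) = 1 × 209.0 / (6.022 × 10²³ × 3.793 × 10^-23) = 9.149 g/cm³.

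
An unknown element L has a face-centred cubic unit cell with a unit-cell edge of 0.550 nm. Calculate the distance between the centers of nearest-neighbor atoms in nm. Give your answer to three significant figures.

0.389 nm

In an FCC structure, atoms touch along the face diagonal, so √2·a = 4r; the nearest-neighbor distance equals 2r = 0.7071·a.
d = 0.7071 × 0.550 = 0.389 nm.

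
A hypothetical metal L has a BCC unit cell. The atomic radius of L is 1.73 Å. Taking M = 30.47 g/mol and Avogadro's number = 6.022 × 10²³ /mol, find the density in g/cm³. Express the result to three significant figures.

1.59 g/cm³

In a BCC lattice, atoms touch along the body diagonal, so √3·a = 4r, giving a = 3.995 Å = 3.995 × 10^-8 cm.
With Z = 2, ρ = Z·M/(N_A·a³) = 2 × 30.47 / (6.022 × 10²³ × 6.377 × 10^-23) = 1.587 g/cm³.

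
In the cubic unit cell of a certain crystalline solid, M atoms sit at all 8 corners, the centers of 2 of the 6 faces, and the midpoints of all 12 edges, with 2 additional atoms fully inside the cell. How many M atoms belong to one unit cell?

Corner atoms are shared by 8 cells (1/8 each), face atoms by 2 (1/2 each), edge atoms by 4 (1/4 each), interior atoms are unshared.
Net atoms = 8 × 1/8 + 2 × 1/2 + 12 × 1/4 + 2 = 1 + 1 + 3 + 2 = 7.

7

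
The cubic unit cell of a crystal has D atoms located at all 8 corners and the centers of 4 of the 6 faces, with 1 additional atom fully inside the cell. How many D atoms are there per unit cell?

4

Corner atoms are shared by 8 cells (1/8 each), face atoms by 2 (1/2 each), interior atoms are unshared.
Net atoms = 8 × 1/8 + 4 × 1/2 + 1 = 1 + 2 + 1 = 4.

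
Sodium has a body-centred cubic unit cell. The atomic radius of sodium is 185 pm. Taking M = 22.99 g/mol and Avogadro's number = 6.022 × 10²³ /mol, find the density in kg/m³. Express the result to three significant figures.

979 kg/m³

In a BCC lattice, atoms touch along the body diagonal, so √3·a = 4r, giving a = 427.2 pm = 4.272 × 10^-8 cm.
With Z = 2, ρ = Z·M/(N_A·a³) = 2 × 22.99 / (6.022 × 10²³ × 7.799 × 10^-23) = 0.9791 g/cm³ = 979 kg/m³.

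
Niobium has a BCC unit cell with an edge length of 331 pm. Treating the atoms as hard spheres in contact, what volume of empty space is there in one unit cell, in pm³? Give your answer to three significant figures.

In a BCC lattice atoms touch along the body diagonal, so √3·a = 4r, so r = 0.4330a = 143.3 pm.
V_cell = a³ = 3.626 × 10^7 pm³; V_atoms = 2 × (4/3)πr³ = 2.467 × 10^7 pm³.
Empty space = 3.626 × 10^7 − 2.467 × 10^7 = 1.16 × 10^7 pm³.

1.16 × 10^7 pm³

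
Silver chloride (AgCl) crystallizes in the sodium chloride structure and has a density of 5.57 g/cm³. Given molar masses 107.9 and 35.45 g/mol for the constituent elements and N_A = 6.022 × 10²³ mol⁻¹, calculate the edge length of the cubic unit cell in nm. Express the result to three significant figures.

0.555 nm

M(AgCl) = 143.35 g/mol; Z = 4 formula units per cell.
a³ = Z·M/(N_A·ρ) = 4 × 143.35 / (6.022 × 10²³ × 5.57) = 1.709 × 10^-22 cm³, so a = 5.550 × 10^-8 cm = 0.555 nm.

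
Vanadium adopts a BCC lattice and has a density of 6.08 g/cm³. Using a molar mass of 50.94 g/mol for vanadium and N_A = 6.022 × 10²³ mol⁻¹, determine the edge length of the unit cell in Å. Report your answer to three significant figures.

3.03 Å

With Z = 2 atoms per BCC cell, a³ = Z·M/(N_A·ρ) = 2 × 50.94 / (6.022 × 10²³ × 6.080 g/cm³) = 2.783 × 10^-23 cm³.
a = (2.783 × 10^-23)^(1/3) = 3.030 × 10^-8 cm = 3.03 Å.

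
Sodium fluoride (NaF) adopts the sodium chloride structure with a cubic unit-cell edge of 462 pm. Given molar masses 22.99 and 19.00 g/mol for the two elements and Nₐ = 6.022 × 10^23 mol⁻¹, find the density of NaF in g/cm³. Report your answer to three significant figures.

2.83 g/cm³

The sodium chloride structure contains Z = 4 formula units per cell; M(NaF) = 22.99 + 19.00 = 41.99 g/mol.
a³ = (4.620 × 10^-8 cm)³ = 9.861 × 10^-23 cm³.
ρ = 4 × 41.99 / (6.022 × 10²³ × 9.861 × 10^-23) = 2.828 g/cm³.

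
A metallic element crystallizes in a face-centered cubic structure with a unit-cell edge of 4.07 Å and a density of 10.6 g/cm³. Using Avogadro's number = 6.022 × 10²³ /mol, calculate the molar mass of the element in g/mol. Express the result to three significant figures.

An FCC cell has Z = 4 atoms; a = 4.070 × 10^-8 cm.
M = ρ·N_A·a³/Z = 10.6 × 6.022 × 10²³ × 6.742 × 10^-23 / 4 = 108 g/mol.

108 g/mol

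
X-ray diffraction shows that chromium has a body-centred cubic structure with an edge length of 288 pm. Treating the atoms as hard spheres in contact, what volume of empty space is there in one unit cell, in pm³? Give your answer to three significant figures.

In a BCC lattice atoms touch along the body diagonal, so √3·a = 4r, so r = 0.4330a = 124.7 pm.
V_cell = a³ = 2.389 × 10^7 pm³; V_atoms = 2 × (4/3)πr³ = 1.625 × 10^7 pm³.
Empty space = 2.389 × 10^7 − 1.625 × 10^7 = 7.64 × 10^6 pm³.

7.64 × 10^6 pm³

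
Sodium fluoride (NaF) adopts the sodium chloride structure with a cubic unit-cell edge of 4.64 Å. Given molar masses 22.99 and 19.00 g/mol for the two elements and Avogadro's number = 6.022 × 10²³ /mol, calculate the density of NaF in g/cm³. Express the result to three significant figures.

2.79 g/cm³

The sodium chloride structure contains Z = 4 formula units per cell; M(NaF) = 22.99 + 19.00 = 41.99 g/mol.
a³ = (4.640 × 10^-8 cm)³ = 9.990 × 10^-23 cm³.
ρ = 4 × 41.99 / (6.022 × 10²³ × 9.990 × 10^-23) = 2.792 g/cm³.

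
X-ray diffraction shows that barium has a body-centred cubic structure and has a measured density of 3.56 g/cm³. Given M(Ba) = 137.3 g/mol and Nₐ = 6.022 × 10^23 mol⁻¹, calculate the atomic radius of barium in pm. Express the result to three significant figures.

218 pm

For a BCC cell (Z = 2), a³ = Z·M/(N_A·ρ) = 2 × 137.3 / (6.022 × 10²³ × 3.560) = 1.281 × 10^-22 cm³, so a = 5.041 × 10^-8 cm = 504.1 pm.
Atoms touch along the body diagonal, so √3·a = 4r, so r = 0.4330 × a = 218 pm.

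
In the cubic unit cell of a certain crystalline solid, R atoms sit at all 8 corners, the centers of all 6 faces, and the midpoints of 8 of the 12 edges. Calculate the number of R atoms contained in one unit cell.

Corner atoms are shared by 8 cells (1/8 each), face atoms by 2 (1/2 each), edge atoms by 4 (1/4 each).
Net atoms = 8 × 1/8 + 6 × 1/2 + 8 × 1/4 = 1 + 3 + 2 = 6.

6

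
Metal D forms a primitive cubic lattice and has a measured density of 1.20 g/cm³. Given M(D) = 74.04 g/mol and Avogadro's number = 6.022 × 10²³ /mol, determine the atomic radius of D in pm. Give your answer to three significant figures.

For a simple cubic cell (Z = 1), a³ = Z·M/(N_A·ρ) = 1 × 74.04 / (6.022 × 10²³ × 1.200) = 1.025 × 10^-22 cm³, so a = 4.679 × 10^-8 cm = 467.9 pm.
Atoms touch along the cell edge, so a = 2r, so r = 0.5000 × a = 234 pm.

234 pm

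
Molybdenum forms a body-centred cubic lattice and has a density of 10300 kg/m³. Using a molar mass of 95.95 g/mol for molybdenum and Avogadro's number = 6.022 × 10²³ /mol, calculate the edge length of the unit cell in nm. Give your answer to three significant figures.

With Z = 2 atoms per BCC cell, a³ = Z·M/(N_A·ρ) = 2 × 95.95 / (6.022 × 10²³ × 10.30 g/cm³) = 3.094 × 10^-23 cm³.
a = (3.094 × 10^-23)^(1/3) = 3.139 × 10^-8 cm = 0.314 nm.

0.314 nm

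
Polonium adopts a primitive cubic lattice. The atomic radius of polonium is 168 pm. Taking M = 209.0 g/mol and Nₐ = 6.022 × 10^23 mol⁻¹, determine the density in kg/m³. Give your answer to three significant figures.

In a simple cubic lattice, atoms touch along the cell edge, so a = 2r, giving a = 336.0 pm = 3.360 × 10^-8 cm.
With Z = 1, ρ = Z·M/(N_A·a³) = 1 × 209.0 / (6.022 × 10²³ × 3.793 × 10^-23) = 9.149 g/cm³ = 9150 kg/m³.

9150 kg/m³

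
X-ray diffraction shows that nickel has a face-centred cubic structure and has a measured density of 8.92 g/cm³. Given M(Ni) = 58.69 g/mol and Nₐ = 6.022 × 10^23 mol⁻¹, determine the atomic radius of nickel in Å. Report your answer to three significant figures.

1.25 Å

For an FCC cell (Z = 4), a³ = Z·M/(N_A·ρ) = 4 × 58.69 / (6.022 × 10²³ × 8.920) = 4.370 × 10^-23 cm³, so a = 3.522 × 10^-8 cm = 3.522 Å.
Atoms touch along the face diagonal, so √2·a = 4r, so r = 0.3536 × a = 1.25 Å.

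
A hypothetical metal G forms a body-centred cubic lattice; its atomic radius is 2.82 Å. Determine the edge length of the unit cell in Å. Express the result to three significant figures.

6.51 Å

In a BCC lattice, atoms touch along the body diagonal, so √3·a = 4r.
a = 4r/√3 = 4 × 2.82 / 1.7321 = 6.51 Å.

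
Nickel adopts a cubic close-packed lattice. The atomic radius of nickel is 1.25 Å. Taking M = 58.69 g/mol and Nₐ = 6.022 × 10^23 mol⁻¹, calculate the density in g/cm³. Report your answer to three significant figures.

In an FCC lattice, atoms touch along the face diagonal, so √2·a = 4r, giving a = 3.536 Å = 3.536 × 10^-8 cm.
With Z = 4, ρ = Z·M/(N_A·a³) = 4 × 58.69 / (6.022 × 10²³ × 4.419 × 10^-23) = 8.821 g/cm³.

8.82 g/cm³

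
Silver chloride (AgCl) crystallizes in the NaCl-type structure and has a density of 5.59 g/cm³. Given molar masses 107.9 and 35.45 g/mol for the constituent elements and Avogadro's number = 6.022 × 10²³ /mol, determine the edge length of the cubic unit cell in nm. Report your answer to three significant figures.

0.554 nm

M(AgCl) = 143.35 g/mol; Z = 4 formula units per cell.
a³ = Z·M/(N_A·ρ) = 4 × 143.35 / (6.022 × 10²³ × 5.59) = 1.703 × 10^-22 cm³, so a = 5.543 × 10^-8 cm = 0.554 nm.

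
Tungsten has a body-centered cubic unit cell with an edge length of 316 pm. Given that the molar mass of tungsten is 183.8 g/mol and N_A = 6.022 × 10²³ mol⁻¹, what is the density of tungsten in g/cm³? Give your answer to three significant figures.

A BCC unit cell contains Z = 2 atoms.
Cell volume: a³ = (316 pm)³ = (3.160 × 10^-8 cm)³ = 3.155 × 10^-23 cm³.
ρ = Z·M/(N_A·a³) = 2 × 183.8 / (6.022 × 10²³ × 3.155 × 10^-23) = 19.35 g/cm³.

19.3 g/cm³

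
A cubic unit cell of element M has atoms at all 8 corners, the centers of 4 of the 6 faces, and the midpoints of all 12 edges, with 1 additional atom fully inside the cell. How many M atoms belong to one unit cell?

7

Corner atoms are shared by 8 cells (1/8 each), face atoms by 2 (1/2 each), edge atoms by 4 (1/4 each), interior atoms are unshared.
Net atoms = 8 × 1/8 + 4 × 1/2 + 12 × 1/4 + 1 = 1 + 2 + 3 + 1 = 7.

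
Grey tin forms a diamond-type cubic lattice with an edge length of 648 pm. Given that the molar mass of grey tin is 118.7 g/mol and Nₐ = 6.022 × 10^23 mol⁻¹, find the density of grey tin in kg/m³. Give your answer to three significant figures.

A diamond cubic unit cell contains Z = 8 atoms.
Cell volume: a³ = (648 pm)³ = (6.480 × 10^-8 cm)³ = 2.721 × 10^-22 cm³.
ρ = Z·M/(N_A·a³) = 8 × 118.7 / (6.022 × 10²³ × 2.721 × 10^-22) = 5.795 g/cm³ = 5800 kg/m³.

5800 kg/m³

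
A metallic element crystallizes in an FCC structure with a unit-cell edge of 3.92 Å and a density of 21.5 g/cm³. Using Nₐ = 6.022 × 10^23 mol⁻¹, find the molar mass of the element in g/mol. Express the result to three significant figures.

An FCC cell has Z = 4 atoms; a = 3.920 × 10^-8 cm.
M = ρ·N_A·a³/Z = 21.5 × 6.022 × 10²³ × 6.024 × 10^-23 / 4 = 195 g/mol.

195 g/mol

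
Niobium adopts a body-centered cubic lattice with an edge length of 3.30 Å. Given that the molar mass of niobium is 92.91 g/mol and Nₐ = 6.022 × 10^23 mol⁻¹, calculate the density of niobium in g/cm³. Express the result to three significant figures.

A BCC unit cell contains Z = 2 atoms.
Cell volume: a³ = (3.30 Å)³ = (3.300 × 10^-8 cm)³ = 3.594 × 10^-23 cm³.
ρ = Z·M/(N_A·a³) = 2 × 92.91 / (6.022 × 10²³ × 3.594 × 10^-23) = 8.586 g/cm³.

8.59 g/cm³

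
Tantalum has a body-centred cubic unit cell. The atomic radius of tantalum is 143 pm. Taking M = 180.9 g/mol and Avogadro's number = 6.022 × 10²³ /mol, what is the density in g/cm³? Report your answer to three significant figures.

16.7 g/cm³

In a BCC lattice, atoms touch along the body diagonal, so √3·a = 4r, giving a = 330.2 pm = 3.302 × 10^-8 cm.
With Z = 2, ρ = Z·M/(N_A·a³) = 2 × 180.9 / (6.022 × 10²³ × 3.602 × 10^-23) = 16.68 g/cm³.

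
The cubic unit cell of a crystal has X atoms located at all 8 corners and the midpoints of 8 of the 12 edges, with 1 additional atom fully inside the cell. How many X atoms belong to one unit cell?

Corner atoms are shared by 8 cells (1/8 each), edge atoms by 4 (1/4 each), interior atoms are unshared.
Net atoms = 8 × 1/8 + 8 × 1/4 + 1 = 1 + 2 + 1 = 4.

4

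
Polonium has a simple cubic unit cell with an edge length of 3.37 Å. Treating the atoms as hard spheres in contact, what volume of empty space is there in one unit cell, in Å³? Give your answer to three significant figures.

In a simple cubic lattice atoms touch along the cell edge, so a = 2r, so r = 0.5000a = 1.685 Å.
V_cell = a³ = 38.27 Å³; V_atoms = 1 × (4/3)πr³ = 20.04 Å³.
Empty space = 38.27 − 20.04 = 18.2 Å³.

18.2 Å³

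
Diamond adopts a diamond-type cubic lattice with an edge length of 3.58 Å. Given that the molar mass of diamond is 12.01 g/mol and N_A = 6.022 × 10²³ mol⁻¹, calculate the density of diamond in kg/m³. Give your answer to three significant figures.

3480 kg/m³

A diamond cubic unit cell contains Z = 8 atoms.
Cell volume: a³ = (3.58 Å)³ = (3.580 × 10^-8 cm)³ = 4.588 × 10^-23 cm³.
ρ = Z·M/(N_A·a³) = 8 × 12.01 / (6.022 × 10²³ × 4.588 × 10^-23) = 3.477 g/cm³ = 3480 kg/m³.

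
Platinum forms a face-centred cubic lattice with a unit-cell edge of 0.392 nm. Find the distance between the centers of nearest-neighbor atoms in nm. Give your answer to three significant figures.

In an FCC structure, atoms touch along the face diagonal, so √2·a = 4r; the nearest-neighbor distance equals 2r = 0.7071·a.
d = 0.7071 × 0.392 = 0.277 nm.

0.277 nm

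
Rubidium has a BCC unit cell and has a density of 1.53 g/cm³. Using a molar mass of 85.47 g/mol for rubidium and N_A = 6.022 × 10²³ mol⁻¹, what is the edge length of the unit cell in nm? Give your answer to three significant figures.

0.570 nm

With Z = 2 atoms per BCC cell, a³ = Z·M/(N_A·ρ) = 2 × 85.47 / (6.022 × 10²³ × 1.530 g/cm³) = 1.855 × 10^-22 cm³.
a = (1.855 × 10^-22)^(1/3) = 5.703 × 10^-8 cm = 0.570 nm.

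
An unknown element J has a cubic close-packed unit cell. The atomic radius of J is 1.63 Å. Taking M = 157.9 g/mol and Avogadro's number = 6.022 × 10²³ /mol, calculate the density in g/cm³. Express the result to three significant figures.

10.7 g/cm³

In an FCC lattice, atoms touch along the face diagonal, so √2·a = 4r, giving a = 4.610 Å = 4.610 × 10^-8 cm.
With Z = 4, ρ = Z·M/(N_A·a³) = 4 × 157.9 / (6.022 × 10²³ × 9.799 × 10^-23) = 10.70 g/cm³.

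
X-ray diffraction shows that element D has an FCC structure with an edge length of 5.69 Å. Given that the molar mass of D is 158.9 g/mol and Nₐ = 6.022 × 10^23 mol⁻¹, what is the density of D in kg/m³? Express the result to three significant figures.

An FCC unit cell contains Z = 4 atoms.
Cell volume: a³ = (5.69 Å)³ = (5.690 × 10^-8 cm)³ = 1.842 × 10^-22 cm³.
ρ = Z·M/(N_A·a³) = 4 × 158.9 / (6.022 × 10²³ × 1.842 × 10^-22) = 5.729 g/cm³ = 5730 kg/m³.

5730 kg/m³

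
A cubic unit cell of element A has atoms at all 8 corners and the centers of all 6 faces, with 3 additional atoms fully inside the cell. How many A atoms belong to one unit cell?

7

Corner atoms are shared by 8 cells (1/8 each), face atoms by 2 (1/2 each), interior atoms are unshared.
Net atoms = 8 × 1/8 + 6 × 1/2 + 3 = 1 + 3 + 3 = 7.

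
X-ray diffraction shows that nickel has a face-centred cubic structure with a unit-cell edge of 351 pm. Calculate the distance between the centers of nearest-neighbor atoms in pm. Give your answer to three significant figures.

248 pm

In an FCC structure, atoms touch along the face diagonal, so √2·a = 4r; the nearest-neighbor distance equals 2r = 0.7071·a.
d = 0.7071 × 351 = 248 pm.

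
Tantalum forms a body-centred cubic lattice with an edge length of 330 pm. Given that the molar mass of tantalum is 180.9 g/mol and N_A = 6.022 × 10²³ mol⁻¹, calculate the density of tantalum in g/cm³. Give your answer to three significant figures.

A BCC unit cell contains Z = 2 atoms.
Cell volume: a³ = (330 pm)³ = (3.300 × 10^-8 cm)³ = 3.594 × 10^-23 cm³.
ρ = Z·M/(N_A·a³) = 2 × 180.9 / (6.022 × 10²³ × 3.594 × 10^-23) = 16.72 g/cm³.

16.7 g/cm³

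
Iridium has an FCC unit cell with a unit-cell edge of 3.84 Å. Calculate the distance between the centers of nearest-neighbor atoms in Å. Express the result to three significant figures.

2.72 Å

In an FCC structure, atoms touch along the face diagonal, so √2·a = 4r; the nearest-neighbor distance equals 2r = 0.7071·a.
d = 0.7071 × 3.84 = 2.72 Å.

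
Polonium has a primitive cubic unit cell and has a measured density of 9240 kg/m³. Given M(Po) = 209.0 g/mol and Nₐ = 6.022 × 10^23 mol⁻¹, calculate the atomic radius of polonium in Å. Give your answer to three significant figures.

For a simple cubic cell (Z = 1), a³ = Z·M/(N_A·ρ) = 1 × 209.0 / (6.022 × 10²³ × 9.240) = 3.756 × 10^-23 cm³, so a = 3.349 × 10^-8 cm = 3.349 Å.
Atoms touch along the cell edge, so a = 2r, so r = 0.5000 × a = 1.67 Å.

1.67 Å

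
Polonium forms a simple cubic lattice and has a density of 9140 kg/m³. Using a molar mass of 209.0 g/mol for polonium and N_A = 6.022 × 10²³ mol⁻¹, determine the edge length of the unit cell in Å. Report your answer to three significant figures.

3.36 Å

With Z = 1 atom per simple cubic cell, a³ = Z·M/(N_A·ρ) = 1 × 209.0 / (6.022 × 10²³ × 9.140 g/cm³) = 3.797 × 10^-23 cm³.
a = (3.797 × 10^-23)^(1/3) = 3.361 × 10^-8 cm = 3.36 Å.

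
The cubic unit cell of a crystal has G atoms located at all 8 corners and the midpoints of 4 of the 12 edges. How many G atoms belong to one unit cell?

2

Corner atoms are shared by 8 cells (1/8 each), edge atoms by 4 (1/4 each).
Net atoms = 8 × 1/8 + 4 × 1/4 = 1 + 1 = 2.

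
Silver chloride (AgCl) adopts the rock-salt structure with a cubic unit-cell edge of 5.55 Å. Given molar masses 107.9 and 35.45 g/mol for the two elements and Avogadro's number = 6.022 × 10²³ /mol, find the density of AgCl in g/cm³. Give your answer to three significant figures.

5.57 g/cm³

The rock-salt structure contains Z = 4 formula units per cell; M(AgCl) = 107.9 + 35.45 = 143.35 g/mol.
a³ = (5.550 × 10^-8 cm)³ = 1.710 × 10^-22 cm³.
ρ = 4 × 143.35 / (6.022 × 10²³ × 1.710 × 10^-22) = 5.570 g/cm³.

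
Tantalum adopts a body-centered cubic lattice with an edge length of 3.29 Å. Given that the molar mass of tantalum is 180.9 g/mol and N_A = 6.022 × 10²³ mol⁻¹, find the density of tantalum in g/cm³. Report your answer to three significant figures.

16.9 g/cm³

A BCC unit cell contains Z = 2 atoms.
Cell volume: a³ = (3.29 Å)³ = (3.290 × 10^-8 cm)³ = 3.561 × 10^-23 cm³.
ρ = Z·M/(N_A·a³) = 2 × 180.9 / (6.022 × 10²³ × 3.561 × 10^-23) = 16.87 g/cm³.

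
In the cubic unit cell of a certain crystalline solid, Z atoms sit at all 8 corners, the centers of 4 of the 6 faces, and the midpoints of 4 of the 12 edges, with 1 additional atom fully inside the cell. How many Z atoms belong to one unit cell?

Corner atoms are shared by 8 cells (1/8 each), face atoms by 2 (1/2 each), edge atoms by 4 (1/4 each), interior atoms are unshared.
Net atoms = 8 × 1/8 + 4 × 1/2 + 4 × 1/4 + 1 = 1 + 2 + 1 + 1 = 5.

5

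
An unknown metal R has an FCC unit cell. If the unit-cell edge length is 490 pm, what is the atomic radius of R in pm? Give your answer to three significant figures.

In an FCC lattice, atoms touch along the face diagonal, so √2·a = 4r.
r = √2·a/4 = 1.4142 × 490 / 4 = 173 pm.

173 pm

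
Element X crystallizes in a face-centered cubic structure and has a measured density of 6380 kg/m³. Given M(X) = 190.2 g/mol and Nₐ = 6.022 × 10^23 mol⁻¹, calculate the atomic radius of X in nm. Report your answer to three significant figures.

For an FCC cell (Z = 4), a³ = Z·M/(N_A·ρ) = 4 × 190.2 / (6.022 × 10²³ × 6.380) = 1.980 × 10^-22 cm³, so a = 5.829 × 10^-8 cm = 0.5829 nm.
Atoms touch along the face diagonal, so √2·a = 4r, so r = 0.3536 × a = 0.206 nm.

0.206 nm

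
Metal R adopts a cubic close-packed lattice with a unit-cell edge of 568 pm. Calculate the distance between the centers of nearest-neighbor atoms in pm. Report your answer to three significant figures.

In an FCC structure, atoms touch along the face diagonal, so √2·a = 4r; the nearest-neighbor distance equals 2r = 0.7071·a.
d = 0.7071 × 568 = 402 pm.

402 pm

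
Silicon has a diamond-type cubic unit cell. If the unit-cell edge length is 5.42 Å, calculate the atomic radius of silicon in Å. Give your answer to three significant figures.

1.17 Å

In a diamond cubic lattice, nearest neighbors lie along the body diagonal with √3·a = 8r.
r = √3·a/8 = 1.7321 × 5.42 / 8 = 1.17 Å.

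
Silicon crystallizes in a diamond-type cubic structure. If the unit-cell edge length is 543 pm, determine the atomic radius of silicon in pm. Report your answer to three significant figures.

118 pm

In a diamond cubic lattice, nearest neighbors lie along the body diagonal with √3·a = 8r.
r = √3·a/8 = 1.7321 × 543 / 8 = 118 pm.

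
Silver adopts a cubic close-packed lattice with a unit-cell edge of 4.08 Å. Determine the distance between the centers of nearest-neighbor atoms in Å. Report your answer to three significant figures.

2.88 Å

In an FCC structure, atoms touch along the face diagonal, so √2·a = 4r; the nearest-neighbor distance equals 2r = 0.7071·a.
d = 0.7071 × 4.08 = 2.88 Å.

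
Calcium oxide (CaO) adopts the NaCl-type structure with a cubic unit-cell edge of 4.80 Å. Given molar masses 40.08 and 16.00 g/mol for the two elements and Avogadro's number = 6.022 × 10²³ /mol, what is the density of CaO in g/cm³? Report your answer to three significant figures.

3.37 g/cm³

The NaCl-type structure contains Z = 4 formula units per cell; M(CaO) = 40.08 + 16.00 = 56.08 g/mol.
a³ = (4.800 × 10^-8 cm)³ = 1.106 × 10^-22 cm³.
ρ = 4 × 56.08 / (6.022 × 10²³ × 1.106 × 10^-22) = 3.368 g/cm³.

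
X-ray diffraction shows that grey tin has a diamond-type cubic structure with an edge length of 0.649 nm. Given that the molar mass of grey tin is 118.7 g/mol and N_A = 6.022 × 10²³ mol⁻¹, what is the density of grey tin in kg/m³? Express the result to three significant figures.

5770 kg/m³

A diamond cubic unit cell contains Z = 8 atoms.
Cell volume: a³ = (0.649 nm)³ = (6.490 × 10^-8 cm)³ = 2.734 × 10^-22 cm³.
ρ = Z·M/(N_A·a³) = 8 × 118.7 / (6.022 × 10²³ × 2.734 × 10^-22) = 5.769 g/cm³ = 5770 kg/m³.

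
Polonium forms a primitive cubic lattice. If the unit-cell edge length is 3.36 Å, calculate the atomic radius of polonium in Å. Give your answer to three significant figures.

1.68 Å

In a simple cubic lattice, atoms touch along the cell edge, so a = 2r.
r = a/2 = 3.36/2 = 1.68 Å.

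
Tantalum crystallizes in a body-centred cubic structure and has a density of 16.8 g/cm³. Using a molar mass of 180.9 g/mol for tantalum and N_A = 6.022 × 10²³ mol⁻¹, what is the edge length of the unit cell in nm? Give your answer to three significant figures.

With Z = 2 atoms per BCC cell, a³ = Z·M/(N_A·ρ) = 2 × 180.9 / (6.022 × 10²³ × 16.80 g/cm³) = 3.576 × 10^-23 cm³.
a = (3.576 × 10^-23)^(1/3) = 3.295 × 10^-8 cm = 0.329 nm.

0.329 nm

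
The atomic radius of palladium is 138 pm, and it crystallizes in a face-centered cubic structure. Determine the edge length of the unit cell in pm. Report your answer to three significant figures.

390 pm

In an FCC lattice, atoms touch along the face diagonal, so √2·a = 4r.
a = 4r/√2 = 4 × 138 / 1.4142 = 390 pm.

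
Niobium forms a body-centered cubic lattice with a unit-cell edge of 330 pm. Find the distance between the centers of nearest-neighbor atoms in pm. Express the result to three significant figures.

In a BCC structure, atoms touch along the body diagonal, so √3·a = 4r; the nearest-neighbor distance equals 2r = 0.8660·a.
d = 0.8660 × 330 = 286 pm.

286 pm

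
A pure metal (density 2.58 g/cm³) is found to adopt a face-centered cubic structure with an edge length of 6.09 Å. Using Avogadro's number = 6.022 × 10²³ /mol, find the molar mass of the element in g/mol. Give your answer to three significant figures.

An FCC cell has Z = 4 atoms; a = 6.090 × 10^-8 cm.
M = ρ·N_A·a³/Z = 2.58 × 6.022 × 10²³ × 2.259 × 10^-22 / 4 = 87.7 g/mol.

87.7 g/mol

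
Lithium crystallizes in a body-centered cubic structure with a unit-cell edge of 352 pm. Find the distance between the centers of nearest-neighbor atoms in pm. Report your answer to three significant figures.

In a BCC structure, atoms touch along the body diagonal, so √3·a = 4r; the nearest-neighbor distance equals 2r = 0.8660·a.
d = 0.8660 × 352 = 305 pm.

305 pm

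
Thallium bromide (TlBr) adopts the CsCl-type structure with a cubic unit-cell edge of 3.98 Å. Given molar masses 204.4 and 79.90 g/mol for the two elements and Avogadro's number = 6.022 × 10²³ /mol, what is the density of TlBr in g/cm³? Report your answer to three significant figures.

7.49 g/cm³

The CsCl-type structure contains Z = 1 formula unit per cell; M(TlBr) = 204.4 + 79.90 = 284.3 g/mol.
a³ = (3.980 × 10^-8 cm)³ = 6.304 × 10^-23 cm³.
ρ = 1 × 284.3 / (6.022 × 10²³ × 6.304 × 10^-23) = 7.488 g/cm³.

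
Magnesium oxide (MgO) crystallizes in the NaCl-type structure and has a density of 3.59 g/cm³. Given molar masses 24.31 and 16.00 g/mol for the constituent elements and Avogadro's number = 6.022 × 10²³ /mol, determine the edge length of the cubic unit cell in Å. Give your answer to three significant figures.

M(MgO) = 40.31 g/mol; Z = 4 formula units per cell.
a³ = Z·M/(N_A·ρ) = 4 × 40.31 / (6.022 × 10²³ × 3.59) = 7.458 × 10^-23 cm³, so a = 4.209 × 10^-8 cm = 4.21 Å.

4.21 Å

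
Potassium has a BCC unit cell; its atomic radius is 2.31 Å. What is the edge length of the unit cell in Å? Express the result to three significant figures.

5.33 Å

In a BCC lattice, atoms touch along the body diagonal, so √3·a = 4r.
a = 4r/√3 = 4 × 2.31 / 1.7321 = 5.33 Å.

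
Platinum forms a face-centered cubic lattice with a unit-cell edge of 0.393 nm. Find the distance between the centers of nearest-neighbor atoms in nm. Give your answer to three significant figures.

In an FCC structure, atoms touch along the face diagonal, so √2·a = 4r; the nearest-neighbor distance equals 2r = 0.7071·a.
d = 0.7071 × 0.393 = 0.278 nm.

0.278 nm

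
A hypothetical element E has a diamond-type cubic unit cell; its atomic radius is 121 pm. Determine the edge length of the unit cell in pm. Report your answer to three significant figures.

In a diamond cubic lattice, nearest neighbors lie along the body diagonal with √3·a = 8r.
a = 8r/√3 = 8 × 121 / 1.7321 = 559 pm.

559 pm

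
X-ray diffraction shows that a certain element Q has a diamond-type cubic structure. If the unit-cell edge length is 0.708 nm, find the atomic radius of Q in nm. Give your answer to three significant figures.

In a diamond cubic lattice, nearest neighbors lie along the body diagonal with √3·a = 8r.
r = √3·a/8 = 1.7321 × 0.708 / 8 = 0.153 nm.

0.153 nm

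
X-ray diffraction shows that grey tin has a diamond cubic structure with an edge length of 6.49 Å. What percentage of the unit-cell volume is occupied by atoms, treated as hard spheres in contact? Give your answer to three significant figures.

In a diamond cubic lattice nearest neighbors lie along the body diagonal with √3·a = 8r, so r = 0.2165a = 1.405 Å.
Packing fraction = Z·(4/3)πr³ / a³ = 8 × (4/3)π × (1.405)³ / (6.49)³ = 0.3401 = 34.0%.

34.0%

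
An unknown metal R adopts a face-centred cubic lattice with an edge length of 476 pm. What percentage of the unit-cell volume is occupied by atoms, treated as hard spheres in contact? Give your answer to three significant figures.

In an FCC lattice atoms touch along the face diagonal, so √2·a = 4r, so r = 0.3536a = 168.3 pm.
Packing fraction = Z·(4/3)πr³ / a³ = 4 × (4/3)π × (168.3)³ / (476)³ = 0.7405 = 74.0%.

74.0%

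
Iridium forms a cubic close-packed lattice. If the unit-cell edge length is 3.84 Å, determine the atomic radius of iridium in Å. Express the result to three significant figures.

1.36 Å

In an FCC lattice, atoms touch along the face diagonal, so √2·a = 4r.
r = √2·a/4 = 1.4142 × 3.84 / 4 = 1.36 Å.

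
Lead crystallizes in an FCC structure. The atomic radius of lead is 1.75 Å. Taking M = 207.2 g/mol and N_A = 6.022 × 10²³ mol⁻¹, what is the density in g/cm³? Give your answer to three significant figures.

In an FCC lattice, atoms touch along the face diagonal, so √2·a = 4r, giving a = 4.950 Å = 4.950 × 10^-8 cm.
With Z = 4, ρ = Z·M/(N_A·a³) = 4 × 207.2 / (6.022 × 10²³ × 1.213 × 10^-22) = 11.35 g/cm³.

11.3 g/cm³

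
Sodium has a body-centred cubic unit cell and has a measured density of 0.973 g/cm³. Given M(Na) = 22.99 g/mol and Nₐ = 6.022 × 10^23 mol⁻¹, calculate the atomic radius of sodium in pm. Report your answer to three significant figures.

For a BCC cell (Z = 2), a³ = Z·M/(N_A·ρ) = 2 × 22.99 / (6.022 × 10²³ × 0.9730) = 7.847 × 10^-23 cm³, so a = 4.281 × 10^-8 cm = 428.1 pm.
Atoms touch along the body diagonal, so √3·a = 4r, so r = 0.4330 × a = 185 pm.

185 pm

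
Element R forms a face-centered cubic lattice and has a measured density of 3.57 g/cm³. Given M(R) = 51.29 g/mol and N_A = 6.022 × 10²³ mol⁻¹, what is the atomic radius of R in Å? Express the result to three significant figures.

1.62 Å

For an FCC cell (Z = 4), a³ = Z·M/(N_A·ρ) = 4 × 51.29 / (6.022 × 10²³ × 3.570) = 9.543 × 10^-23 cm³, so a = 4.570 × 10^-8 cm = 4.570 Å.
Atoms touch along the face diagonal, so √2·a = 4r, so r = 0.3536 × a = 1.62 Å.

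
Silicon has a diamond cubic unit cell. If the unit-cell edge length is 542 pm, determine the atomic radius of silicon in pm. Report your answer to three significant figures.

In a diamond cubic lattice, nearest neighbors lie along the body diagonal with √3·a = 8r.
r = √3·a/8 = 1.7321 × 542 / 8 = 117 pm.

117 pm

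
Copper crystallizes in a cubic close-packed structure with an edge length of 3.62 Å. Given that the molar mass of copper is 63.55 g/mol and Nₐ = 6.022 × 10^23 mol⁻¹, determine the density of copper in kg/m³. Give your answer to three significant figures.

An FCC unit cell contains Z = 4 atoms.
Cell volume: a³ = (3.62 Å)³ = (3.620 × 10^-8 cm)³ = 4.744 × 10^-23 cm³.
ρ = Z·M/(N_A·a³) = 4 × 63.55 / (6.022 × 10²³ × 4.744 × 10^-23) = 8.898 g/cm³ = 8900 kg/m³.

8900 kg/m³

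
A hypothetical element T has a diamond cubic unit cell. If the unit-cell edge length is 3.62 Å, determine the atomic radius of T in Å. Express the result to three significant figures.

0.784 Å

In a diamond cubic lattice, nearest neighbors lie along the body diagonal with √3·a = 8r.
r = √3·a/8 = 1.7321 × 3.62 / 8 = 0.784 Å.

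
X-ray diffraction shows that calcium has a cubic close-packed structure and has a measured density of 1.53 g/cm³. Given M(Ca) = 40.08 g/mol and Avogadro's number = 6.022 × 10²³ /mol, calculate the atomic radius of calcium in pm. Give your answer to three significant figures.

For an FCC cell (Z = 4), a³ = Z·M/(N_A·ρ) = 4 × 40.08 / (6.022 × 10²³ × 1.530) = 1.740 × 10^-22 cm³, so a = 5.583 × 10^-8 cm = 558.3 pm.
Atoms touch along the face diagonal, so √2·a = 4r, so r = 0.3536 × a = 197 pm.

197 pm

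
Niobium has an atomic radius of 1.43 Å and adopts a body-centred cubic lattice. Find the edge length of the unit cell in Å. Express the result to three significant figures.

3.30 Å

In a BCC lattice, atoms touch along the body diagonal, so √3·a = 4r.
a = 4r/√3 = 4 × 1.43 / 1.7321 = 3.30 Å.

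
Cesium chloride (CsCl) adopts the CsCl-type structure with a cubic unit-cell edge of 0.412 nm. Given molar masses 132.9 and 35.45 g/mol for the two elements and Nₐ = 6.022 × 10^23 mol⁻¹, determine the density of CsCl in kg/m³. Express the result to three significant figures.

4000 kg/m³

The CsCl-type structure contains Z = 1 formula unit per cell; M(CsCl) = 132.9 + 35.45 = 168.35 g/mol.
a³ = (4.120 × 10^-8 cm)³ = 6.993 × 10^-23 cm³.
ρ = 1 × 168.35 / (6.022 × 10²³ × 6.993 × 10^-23) = 3.997 g/cm³ = 4000 kg/m³.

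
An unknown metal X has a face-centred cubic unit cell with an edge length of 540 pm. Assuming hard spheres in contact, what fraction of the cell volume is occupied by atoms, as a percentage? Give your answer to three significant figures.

74.0%

In an FCC lattice atoms touch along the face diagonal, so √2·a = 4r, so r = 0.3536a = 190.9 pm.
Packing fraction = Z·(4/3)πr³ / a³ = 4 × (4/3)π × (190.9)³ / (540)³ = 0.7405 = 74.0%.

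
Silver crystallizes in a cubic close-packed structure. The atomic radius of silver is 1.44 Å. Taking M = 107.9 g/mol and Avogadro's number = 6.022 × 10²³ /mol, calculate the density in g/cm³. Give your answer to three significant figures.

10.6 g/cm³

In an FCC lattice, atoms touch along the face diagonal, so √2·a = 4r, giving a = 4.073 Å = 4.073 × 10^-8 cm.
With Z = 4, ρ = Z·M/(N_A·a³) = 4 × 107.9 / (6.022 × 10²³ × 6.757 × 10^-23) = 10.61 g/cm³.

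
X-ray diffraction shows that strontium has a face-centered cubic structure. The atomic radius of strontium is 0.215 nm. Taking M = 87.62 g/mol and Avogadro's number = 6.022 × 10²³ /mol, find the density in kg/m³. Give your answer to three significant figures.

2590 kg/m³

In an FCC lattice, atoms touch along the face diagonal, so √2·a = 4r, giving a = 0.6081 nm = 6.081 × 10^-8 cm.
With Z = 4, ρ = Z·M/(N_A·a³) = 4 × 87.62 / (6.022 × 10²³ × 2.249 × 10^-22) = 2.588 g/cm³ = 2590 kg/m³.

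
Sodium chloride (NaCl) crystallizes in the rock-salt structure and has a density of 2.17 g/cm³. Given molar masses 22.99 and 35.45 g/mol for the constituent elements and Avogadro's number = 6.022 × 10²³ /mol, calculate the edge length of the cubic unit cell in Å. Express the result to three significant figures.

5.63 Å

M(NaCl) = 58.44 g/mol; Z = 4 formula units per cell.
a³ = Z·M/(N_A·ρ) = 4 × 58.44 / (6.022 × 10²³ × 2.17) = 1.789 × 10^-22 cm³, so a = 5.635 × 10^-8 cm = 5.63 Å.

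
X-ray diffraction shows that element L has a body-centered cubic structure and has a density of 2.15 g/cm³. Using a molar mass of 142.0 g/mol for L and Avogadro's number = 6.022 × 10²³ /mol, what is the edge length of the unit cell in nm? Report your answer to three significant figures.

With Z = 2 atoms per BCC cell, a³ = Z·M/(N_A·ρ) = 2 × 142.0 / (6.022 × 10²³ × 2.150 g/cm³) = 2.194 × 10^-22 cm³.
a = (2.194 × 10^-22)^(1/3) = 6.031 × 10^-8 cm = 0.603 nm.

0.603 nm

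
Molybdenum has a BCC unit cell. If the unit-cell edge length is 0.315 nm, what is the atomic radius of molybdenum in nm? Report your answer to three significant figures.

0.136 nm

In a BCC lattice, atoms touch along the body diagonal, so √3·a = 4r.
r = √3·a/4 = 1.7321 × 0.315 / 4 = 0.136 nm.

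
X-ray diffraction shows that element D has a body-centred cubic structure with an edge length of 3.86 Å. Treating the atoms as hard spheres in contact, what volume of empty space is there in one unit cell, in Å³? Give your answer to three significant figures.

18.4 Å³

In a BCC lattice atoms touch along the body diagonal, so √3·a = 4r, so r = 0.4330a = 1.671 Å.
V_cell = a³ = 57.51 Å³; V_atoms = 2 × (4/3)πr³ = 39.12 Å³.
Empty space = 57.51 − 39.12 = 18.4 Å³.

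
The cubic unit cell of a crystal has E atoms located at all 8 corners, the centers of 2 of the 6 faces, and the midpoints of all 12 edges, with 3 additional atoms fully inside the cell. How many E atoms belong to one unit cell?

8

Corner atoms are shared by 8 cells (1/8 each), face atoms by 2 (1/2 each), edge atoms by 4 (1/4 each), interior atoms are unshared.
Net atoms = 8 × 1/8 + 2 × 1/2 + 12 × 1/4 + 3 = 1 + 1 + 3 + 3 = 8.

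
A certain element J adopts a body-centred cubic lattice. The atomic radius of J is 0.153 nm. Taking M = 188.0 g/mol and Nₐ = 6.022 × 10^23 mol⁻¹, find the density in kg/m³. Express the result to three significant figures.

In a BCC lattice, atoms touch along the body diagonal, so √3·a = 4r, giving a = 0.3533 nm = 3.533 × 10^-8 cm.
With Z = 2, ρ = Z·M/(N_A·a³) = 2 × 188.0 / (6.022 × 10²³ × 4.411 × 10^-23) = 14.15 g/cm³ = 14200 kg/m³.

14200 kg/m³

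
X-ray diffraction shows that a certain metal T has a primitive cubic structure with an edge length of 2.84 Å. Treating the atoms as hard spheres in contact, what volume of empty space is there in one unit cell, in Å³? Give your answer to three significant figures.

10.9 Å³

In a simple cubic lattice atoms touch along the cell edge, so a = 2r, so r = 0.5000a = 1.420 Å.
V_cell = a³ = 22.91 Å³; V_atoms = 1 × (4/3)πr³ = 11.99 Å³.
Empty space = 22.91 − 11.99 = 10.9 Å³.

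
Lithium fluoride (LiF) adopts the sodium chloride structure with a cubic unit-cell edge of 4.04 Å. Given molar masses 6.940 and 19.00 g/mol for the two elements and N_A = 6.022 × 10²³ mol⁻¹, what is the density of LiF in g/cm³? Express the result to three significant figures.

2.61 g/cm³

The sodium chloride structure contains Z = 4 formula units per cell; M(LiF) = 6.940 + 19.00 = 25.94 g/mol.
a³ = (4.040 × 10^-8 cm)³ = 6.594 × 10^-23 cm³.
ρ = 4 × 25.94 / (6.022 × 10²³ × 6.594 × 10^-23) = 2.613 g/cm³.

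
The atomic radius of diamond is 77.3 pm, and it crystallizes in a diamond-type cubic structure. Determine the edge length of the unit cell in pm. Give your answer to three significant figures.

In a diamond cubic lattice, nearest neighbors lie along the body diagonal with √3·a = 8r.
a = 8r/√3 = 8 × 77.3 / 1.7321 = 357 pm.

357 pm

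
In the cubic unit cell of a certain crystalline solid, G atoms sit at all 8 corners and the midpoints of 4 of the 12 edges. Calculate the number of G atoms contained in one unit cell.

2

Corner atoms are shared by 8 cells (1/8 each), edge atoms by 4 (1/4 each).
Net atoms = 8 × 1/8 + 4 × 1/4 = 1 + 1 = 2.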